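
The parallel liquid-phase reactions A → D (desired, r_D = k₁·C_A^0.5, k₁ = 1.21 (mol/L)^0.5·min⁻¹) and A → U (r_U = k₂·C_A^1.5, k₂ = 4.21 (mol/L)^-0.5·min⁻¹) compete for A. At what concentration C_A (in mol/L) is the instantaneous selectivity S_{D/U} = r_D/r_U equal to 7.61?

S_{D/U} = (k₁/k₂)·C_A⁻¹ ⇒ C_A = (S·k₂/k₁)^(-1).
= (7.61×4.21/1.21)^(-1) = (26.48)^(-1) = 0.0378 mol/L.

0.0378 mol/L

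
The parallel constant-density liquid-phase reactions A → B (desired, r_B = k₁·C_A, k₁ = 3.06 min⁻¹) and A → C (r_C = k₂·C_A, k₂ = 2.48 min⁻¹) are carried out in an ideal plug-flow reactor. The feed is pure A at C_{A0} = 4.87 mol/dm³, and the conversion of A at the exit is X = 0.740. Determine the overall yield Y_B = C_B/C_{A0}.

C_A = C_{A0}(1−X) = 1.266 mol/dm³.
Both paths are first order in A, so the instantaneous fraction to B is constant: dC_B/d(−C_A) = k₁/(k₁+k₂) = 0.5523.
C_B = 0.5523·(C_{A0}−C_A) = 0.5523×3.604 = 1.99 mol/dm³.
Y_B = C_B/C_{A0} = 1.991/4.87 = 0.409.

0.409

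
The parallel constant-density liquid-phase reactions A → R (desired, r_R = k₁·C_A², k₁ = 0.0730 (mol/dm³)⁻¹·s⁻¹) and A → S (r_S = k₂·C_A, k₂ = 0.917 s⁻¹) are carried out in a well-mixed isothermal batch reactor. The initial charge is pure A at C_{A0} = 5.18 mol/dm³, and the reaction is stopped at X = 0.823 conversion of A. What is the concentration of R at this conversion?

0.811 mol/dm³

C_A = C_{A0}(1−X) = 0.9169 mol/dm³.
Along a PFR/batch, dC_S/dC_A = −r_S/(r_R+r_S) = −k₂/(k₂+k₁·C_A).
Integrating from C_{A0} to C_A: C_S = (0.917/0.0730)·ln[(0.917+0.0730·5.18)/(0.917+0.0730·0.917)] = 12.56·ln(1.295/0.9839) = 3.452 mol/dm³.
Then C_R = (C_{A0}−C_A) − C_S = 4.263 − 3.452 = 0.8110 mol/dm³.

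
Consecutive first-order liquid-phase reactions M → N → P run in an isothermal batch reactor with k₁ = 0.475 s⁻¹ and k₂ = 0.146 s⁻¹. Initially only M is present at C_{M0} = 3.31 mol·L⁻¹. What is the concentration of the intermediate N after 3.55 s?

1.96 mol·L⁻¹

For first-order series with pure M initially, C_N(t) = k₁C_{M0}/(k₂−k₁)·(e^(−k₁t) − e^(−k₂t)).
e^(−k₁t) = e^(−0.475×3.55) = e^(−1.686) = 0.1852; e^(−k₂t) = e^(−0.5183) = 0.5955.
C_N = 0.475×3.31/(0.146−0.475) × (0.1852−0.5955) = (-4.779)×(-0.4103) = 1.961 mol·L⁻¹.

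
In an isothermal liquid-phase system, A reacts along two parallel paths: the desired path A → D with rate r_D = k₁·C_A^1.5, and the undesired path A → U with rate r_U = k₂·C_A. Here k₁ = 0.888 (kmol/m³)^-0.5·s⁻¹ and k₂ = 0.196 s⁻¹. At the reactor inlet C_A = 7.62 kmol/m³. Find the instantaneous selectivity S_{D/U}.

12.5

S_{D/U} = r_D/r_U = (k₁·C_A^1.5)/(k₂·C_A) = (k₁/k₂)·C_A^0.5.
= (0.888×7.620^1.5) / (0.196×7.620) = 18.68/1.494 = 12.5.
Since the desired path is higher order in A, keeping C_A high (PFR or concentrated feed) favours D.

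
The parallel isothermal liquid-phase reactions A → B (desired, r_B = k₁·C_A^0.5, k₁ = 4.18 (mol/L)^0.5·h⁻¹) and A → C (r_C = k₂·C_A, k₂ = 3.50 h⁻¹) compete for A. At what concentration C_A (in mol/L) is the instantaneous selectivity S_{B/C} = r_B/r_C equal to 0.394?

9.19 mol/L

S_{B/C} = (k₁/k₂)·C_A^-0.5 ⇒ C_A = (S·k₂/k₁)^(-2).
= (0.394×3.50/4.18)^(-2) = (0.3299)^(-2) = 9.19 mol/L.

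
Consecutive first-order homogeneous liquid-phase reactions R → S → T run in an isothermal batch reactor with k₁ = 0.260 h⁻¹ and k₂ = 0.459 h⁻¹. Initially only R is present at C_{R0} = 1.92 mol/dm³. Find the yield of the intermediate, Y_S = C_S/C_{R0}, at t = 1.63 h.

0.237

Solving the coupled first-order balances gives C_S(t) = [k₁/(k₂−k₁)]·C_{R0}·(e^(−k₁t) − e^(−k₂t)).
e^(−k₁t) = e^(−0.260×1.63) = e^(−0.4238) = 0.6546; e^(−k₂t) = e^(−0.7482) = 0.4732.
C_S = 0.260×1.92/(0.459−0.260) × (0.6546−0.4732) = 2.509×0.1813 = 0.4549 mol/dm³.
Y_S = C_S/C_{R0} = 0.4549/1.92 = 0.237.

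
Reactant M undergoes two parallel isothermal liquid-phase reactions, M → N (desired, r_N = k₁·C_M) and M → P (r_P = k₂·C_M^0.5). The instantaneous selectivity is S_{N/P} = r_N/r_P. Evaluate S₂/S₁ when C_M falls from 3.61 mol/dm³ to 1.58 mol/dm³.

0.662

S_{N/P} = (k₁/k₂)·C_M^0.5, so S₂/S₁ = (C_{M,2}/C_{M,1})^0.5.
= (1.58/3.61)^0.5 = (0.4377)^0.5 = 0.662.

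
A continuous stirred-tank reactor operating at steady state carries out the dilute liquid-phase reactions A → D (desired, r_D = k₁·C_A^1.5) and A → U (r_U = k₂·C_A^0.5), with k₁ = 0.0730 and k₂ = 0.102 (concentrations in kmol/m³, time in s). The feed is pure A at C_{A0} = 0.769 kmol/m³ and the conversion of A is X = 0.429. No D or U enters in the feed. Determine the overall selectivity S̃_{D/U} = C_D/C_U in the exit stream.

Exit C_A = C_{A0}(1−X) = 0.769×0.571 = 0.4391 kmol/m³.
Rates in a CSTR are evaluated at the outlet concentration: r_D = 0.0730×0.4391^1.5 = 0.02124, r_U = 0.102×0.4391^0.5 = 0.06759.
Overall selectivity = C_D/C_U = r_Dτ/(r_Uτ) = r_D/r_U = 0.314.

0.314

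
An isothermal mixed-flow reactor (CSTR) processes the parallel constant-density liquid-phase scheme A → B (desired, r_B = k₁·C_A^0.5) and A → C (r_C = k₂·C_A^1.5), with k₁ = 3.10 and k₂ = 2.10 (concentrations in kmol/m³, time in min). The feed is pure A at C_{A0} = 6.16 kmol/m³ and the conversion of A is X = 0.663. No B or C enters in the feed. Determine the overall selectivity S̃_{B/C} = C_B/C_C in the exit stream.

Exit C_A = C_{A0}(1−X) = 6.16×0.337 = 2.076 kmol/m³.
A CSTR operates uniformly at the exit composition, giving r_B = 4.466 and r_C = 6.281 (each k·C_A^n at C_A = 2.076).
Overall selectivity = C_B/C_C = r_Bτ/(r_Cτ) = r_B/r_C = 0.711.

0.711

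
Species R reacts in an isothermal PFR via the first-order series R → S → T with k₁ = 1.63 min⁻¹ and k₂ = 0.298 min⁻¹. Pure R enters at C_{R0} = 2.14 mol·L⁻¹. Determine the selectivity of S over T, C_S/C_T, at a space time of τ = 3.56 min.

0.728

The intermediate concentration in a first-order A→B→C sequence is C_S = k₁C_{R0}(e^(−k₁τ) − e^(−k₂τ))/(k₂−k₁).
e^(−k₁τ) = e^(−1.63×3.56) = e^(−5.803) = 0.003019; e^(−k₂τ) = e^(−1.061) = 0.3462.
C_S = 1.63×2.14/(0.298−1.63) × (0.003019−0.3462) = (-2.619)×(-0.3431) = 0.8986 mol·L⁻¹.
C_R = C_{R0}e^(−k₁τ) = 0.006461 mol·L⁻¹, so C_T = C_{R0}−C_R−C_S = 1.235 mol·L⁻¹; C_S/C_T = 0.728.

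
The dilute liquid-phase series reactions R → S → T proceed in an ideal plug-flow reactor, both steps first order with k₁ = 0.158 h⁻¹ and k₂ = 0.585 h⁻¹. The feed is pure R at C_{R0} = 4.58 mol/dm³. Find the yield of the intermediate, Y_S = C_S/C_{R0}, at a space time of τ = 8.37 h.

For first-order series with pure R initially, C_S(τ) = k₁C_{R0}/(k₂−k₁)·(e^(−k₁τ) − e^(−k₂τ)).
e^(−k₁τ) = e^(−0.158×8.37) = e^(−1.322) = 0.2665; e^(−k₂τ) = e^(−4.896) = 0.007473.
C_S = 0.158×4.58/(0.585−0.158) × (0.2665−0.007473) = 1.695×0.2590 = 0.4389 mol/dm³.
Y_S = C_S/C_{R0} = 0.4389/4.58 = 0.0958.

0.0958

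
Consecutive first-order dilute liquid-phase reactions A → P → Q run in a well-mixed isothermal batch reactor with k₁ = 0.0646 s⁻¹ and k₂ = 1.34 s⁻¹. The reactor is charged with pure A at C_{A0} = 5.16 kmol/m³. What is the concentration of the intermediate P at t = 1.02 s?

0.178 kmol/m³

The intermediate concentration in a first-order A→B→C sequence is C_P = k₁C_{A0}(e^(−k₁t) − e^(−k₂t))/(k₂−k₁).
e^(−k₁t) = e^(−0.0646×1.02) = e^(−0.06589) = 0.9362; e^(−k₂t) = e^(−1.367) = 0.2549.
C_P = 0.0646×5.16/(1.34−0.0646) × (0.9362−0.2549) = 0.2614×0.6813 = 0.1781 kmol/m³.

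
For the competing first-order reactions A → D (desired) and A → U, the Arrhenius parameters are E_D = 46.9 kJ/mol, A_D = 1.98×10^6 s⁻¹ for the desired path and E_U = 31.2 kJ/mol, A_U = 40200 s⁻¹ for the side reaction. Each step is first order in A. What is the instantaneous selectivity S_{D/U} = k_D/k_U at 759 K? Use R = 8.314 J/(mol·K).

With equal orders, S_{D/U} = k_D/k_U = (A_D/A_U)·exp[(E_U−E_D)/(RT)].
(E_U−E_D)/(RT) = (31.2−46.9)×10³/(8.314×759) = -15700/6310 = -2.488.
k_D/k_U = (1.98×10^6/40200)·exp(-2.488) = 49.25 × 0.08308 = 4.09.

4.09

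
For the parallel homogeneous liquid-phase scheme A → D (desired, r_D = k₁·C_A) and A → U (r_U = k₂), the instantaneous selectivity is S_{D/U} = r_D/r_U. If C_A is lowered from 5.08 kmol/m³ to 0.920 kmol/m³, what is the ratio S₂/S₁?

0.181

S_{D/U} = (k₁/k₂)·C_A, so S₂/S₁ = (C_{A,2}/C_{A,1}).
= 0.920/5.08 = 0.181.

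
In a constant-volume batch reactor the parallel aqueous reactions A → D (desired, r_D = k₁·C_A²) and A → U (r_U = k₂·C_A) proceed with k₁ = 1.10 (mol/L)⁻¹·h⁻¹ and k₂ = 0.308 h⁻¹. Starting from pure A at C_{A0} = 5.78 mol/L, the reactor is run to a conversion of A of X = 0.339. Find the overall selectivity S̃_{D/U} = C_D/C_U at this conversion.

16.9

C_A = C_{A0}(1−X) = 3.821 mol/L.
Along a PFR/batch, dC_U/dC_A = −r_U/(r_D+r_U) = −k₂/(k₂+k₁·C_A).
Integrating from C_{A0} to C_A: C_U = (0.308/1.10)·ln[(0.308+1.10·5.78)/(0.308+1.10·3.82)] = 0.2800·ln(6.666/4.511) = 0.1094 mol/L.
Then C_D = (C_{A0}−C_A) − C_U = 1.959 − 0.1094 = 1.850 mol/L.
S̃_{D/U} = C_D/C_U = 1.850/0.1094 = 16.9.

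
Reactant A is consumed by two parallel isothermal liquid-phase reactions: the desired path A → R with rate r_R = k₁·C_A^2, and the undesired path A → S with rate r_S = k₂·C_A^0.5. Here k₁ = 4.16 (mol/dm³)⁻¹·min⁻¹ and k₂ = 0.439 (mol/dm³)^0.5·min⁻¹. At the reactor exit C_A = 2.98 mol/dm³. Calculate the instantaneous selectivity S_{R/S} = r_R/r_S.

S_{R/S} = r_R/r_S = (k₁·C_A^2)/(k₂·C_A^0.5) = (k₁/k₂)·C_A^1.5.
= (4.16×2.980^2) / (0.439×2.980^0.5) = 36.94/0.7578 = 48.7.
Since the desired path is higher order in A, keeping C_A high (PFR or concentrated feed) favours R.

48.7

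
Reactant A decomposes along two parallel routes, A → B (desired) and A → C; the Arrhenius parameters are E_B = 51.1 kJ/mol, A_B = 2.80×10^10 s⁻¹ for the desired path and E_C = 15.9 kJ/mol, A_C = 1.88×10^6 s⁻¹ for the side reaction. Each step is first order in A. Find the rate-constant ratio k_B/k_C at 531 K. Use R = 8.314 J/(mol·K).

5.13

Since both paths have the same order in A, the concentration cancels and S_{B/C} = k_B/k_C = (A_B/A_C)·exp[(E_C−E_B)/(RT)].
(E_C−E_B)/(RT) = (15.9−51.1)×10³/(8.314×531) = -35200/4415 = -7.973.
k_B/k_C = (2.80×10^10/1.88×10^6)·exp(-7.973) = 14894 × 3.445×10^-4 = 5.13.
Since E_B > E_C, raising the temperature improves selectivity toward B.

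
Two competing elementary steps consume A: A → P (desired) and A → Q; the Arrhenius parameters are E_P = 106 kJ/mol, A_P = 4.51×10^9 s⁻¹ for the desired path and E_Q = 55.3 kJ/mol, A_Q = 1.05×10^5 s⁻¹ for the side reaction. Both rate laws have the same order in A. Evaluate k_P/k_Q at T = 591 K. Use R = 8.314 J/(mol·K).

With equal orders, S_{P/Q} = k_P/k_Q = (A_P/A_Q)·exp[(E_Q−E_P)/(RT)].
(E_Q−E_P)/(RT) = (55.3−106)×10³/(8.314×591) = -50700/4914 = -10.32.
k_P/k_Q = (4.51×10^9/1.05×10^5)·exp(-10.32) = 42952 × 3.302×10^-5 = 1.42.
Since E_P > E_Q, raising the temperature improves selectivity toward P.

1.42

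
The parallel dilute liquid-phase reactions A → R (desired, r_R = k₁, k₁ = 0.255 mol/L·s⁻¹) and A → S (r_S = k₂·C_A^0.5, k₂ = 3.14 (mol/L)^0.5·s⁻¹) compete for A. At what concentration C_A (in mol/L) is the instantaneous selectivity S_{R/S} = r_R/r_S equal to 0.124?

0.429 mol/L

S_{R/S} = (k₁/k₂)·C_A^-0.5 ⇒ C_A = (S·k₂/k₁)^(-2).
= (0.124×3.14/0.255)^(-2) = (1.527)^(-2) = 0.429 mol/L.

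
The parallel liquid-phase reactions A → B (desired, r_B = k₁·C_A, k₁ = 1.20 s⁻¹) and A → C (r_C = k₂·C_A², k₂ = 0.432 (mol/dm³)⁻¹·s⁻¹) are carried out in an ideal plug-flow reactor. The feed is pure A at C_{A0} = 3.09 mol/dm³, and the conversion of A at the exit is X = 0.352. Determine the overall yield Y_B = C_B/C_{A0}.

0.184

C_A = C_{A0}(1−X) = 2.002 mol/dm³.
Along a PFR/batch, dC_B/dC_A = −r_B/(r_B+r_C) = −k₁/(k₁+k₂·C_A).
Integrating from C_{A0} to C_A: C_B = (1.20/0.432)·ln[(1.20+0.432·3.09)/(1.20+0.432·2.00)] = 2.778·ln(2.535/2.065) = 0.5695 mol/dm³.
Y_B = C_B/C_{A0} = 0.5695/3.09 = 0.184.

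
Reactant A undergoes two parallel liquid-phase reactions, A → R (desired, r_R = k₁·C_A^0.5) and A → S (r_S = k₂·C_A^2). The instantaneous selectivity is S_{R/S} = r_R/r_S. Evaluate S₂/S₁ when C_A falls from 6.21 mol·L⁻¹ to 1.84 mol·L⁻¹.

S_{R/S} = (k₁/k₂)·C_A^-1.5, so S₂/S₁ = (C_{A,2}/C_{A,1})^-1.5.
= (1.84/6.21)^(-1.5) = (0.2963)^(-1.5) = 6.20.
Selectivity toward R rises as C_A falls — low-concentration operation is favoured.

6.20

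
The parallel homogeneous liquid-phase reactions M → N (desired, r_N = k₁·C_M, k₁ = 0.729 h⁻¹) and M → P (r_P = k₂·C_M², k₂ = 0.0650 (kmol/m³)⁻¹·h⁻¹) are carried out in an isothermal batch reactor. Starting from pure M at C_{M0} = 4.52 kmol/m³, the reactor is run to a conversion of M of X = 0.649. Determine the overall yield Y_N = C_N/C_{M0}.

C_M = C_{M0}(1−X) = 1.587 kmol/m³.
Along a PFR/batch, dC_N/dC_M = −r_N/(r_N+r_P) = −k₁/(k₁+k₂·C_M).
Integrating from C_{M0} to C_M: C_N = (0.729/0.0650)·ln[(0.729+0.0650·4.52)/(0.729+0.0650·1.59)] = 11.22·ln(1.023/0.8321) = 2.314 kmol/m³.
Y_N = C_N/C_{M0} = 2.314/4.52 = 0.512.

0.512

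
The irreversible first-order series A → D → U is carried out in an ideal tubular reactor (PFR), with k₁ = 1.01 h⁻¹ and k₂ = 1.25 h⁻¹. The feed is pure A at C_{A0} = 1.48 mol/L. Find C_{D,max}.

0.488 mol/L

At the optimum, C_{D,max}/C_{A0} = (k₁/k₂)^[k₂/(k₂−k₁)].
= (1.01/1.25)^(1.25/(1.25−1.01)) = (0.8080)^(5.208) = 0.3294.
C_{D,max} = 0.3294×1.48 = 0.488 mol/L.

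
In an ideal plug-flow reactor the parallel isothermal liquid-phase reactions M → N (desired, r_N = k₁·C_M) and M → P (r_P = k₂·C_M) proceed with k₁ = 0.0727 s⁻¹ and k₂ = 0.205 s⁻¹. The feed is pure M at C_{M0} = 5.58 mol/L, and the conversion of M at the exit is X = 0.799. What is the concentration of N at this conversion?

1.17 mol/L

C_M = C_{M0}(1−X) = 1.122 mol/L.
Both paths are first order in M, so the instantaneous fraction to N is constant: dC_N/d(−C_M) = k₁/(k₁+k₂) = 0.2618.
C_N = 0.2618·(C_{M0}−C_M) = 0.2618×4.458 = 1.17 mol/L.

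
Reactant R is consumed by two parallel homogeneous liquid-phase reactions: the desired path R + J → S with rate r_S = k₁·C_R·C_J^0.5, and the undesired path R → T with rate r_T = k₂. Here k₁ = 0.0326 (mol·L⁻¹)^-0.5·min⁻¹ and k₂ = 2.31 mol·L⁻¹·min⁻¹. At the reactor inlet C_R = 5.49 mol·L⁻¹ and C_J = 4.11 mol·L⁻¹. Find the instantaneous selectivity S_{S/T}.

0.157

S_{S/T} = r_S/r_T = (k₁·C_R·C_J^0.5)/(k₂) = (k₁/k₂)·C_R·C_J^0.5.
= (0.0326×5.490×4.110^0.5) / (2.31) = 0.3628/2.310 = 0.157.
Since the desired path is higher order in R, keeping C_R high (PFR or concentrated feed) favours S.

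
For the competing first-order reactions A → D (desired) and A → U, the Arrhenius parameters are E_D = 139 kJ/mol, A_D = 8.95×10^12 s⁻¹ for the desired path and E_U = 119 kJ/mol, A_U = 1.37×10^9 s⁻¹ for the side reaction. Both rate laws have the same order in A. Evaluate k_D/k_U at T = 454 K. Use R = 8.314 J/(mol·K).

k_D/k_U = (A_D/A_U)·exp[−(E_D−E_U)/(RT)] = (A_D/A_U)·exp[(E_U−E_D)/(RT)].
(E_U−E_D)/(RT) = (119−139)×10³/(8.314×454) = -20000/3775 = -5.299.
k_D/k_U = (8.95×10^12/1.37×10^9)·exp(-5.299) = 6533 × 0.004998 = 32.7.

32.7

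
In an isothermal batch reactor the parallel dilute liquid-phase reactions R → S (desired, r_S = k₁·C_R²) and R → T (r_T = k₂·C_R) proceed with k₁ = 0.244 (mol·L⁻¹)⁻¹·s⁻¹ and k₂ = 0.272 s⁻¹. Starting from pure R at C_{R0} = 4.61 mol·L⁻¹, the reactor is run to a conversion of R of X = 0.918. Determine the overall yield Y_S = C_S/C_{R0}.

C_R = C_{R0}(1−X) = 0.3780 mol·L⁻¹.
Along a PFR/batch, dC_T/dC_R = −r_T/(r_S+r_T) = −k₂/(k₂+k₁·C_R).
Integrating from C_{R0} to C_R: C_T = (0.272/0.244)·ln[(0.272+0.244·4.61)/(0.272+0.244·0.378)] = 1.115·ln(1.397/0.3642) = 1.498 mol·L⁻¹.
Then C_S = (C_{R0}−C_R) − C_T = 4.232 − 1.498 = 2.734 mol·L⁻¹.
Y_S = C_S/C_{R0} = 2.734/4.61 = 0.593.

0.593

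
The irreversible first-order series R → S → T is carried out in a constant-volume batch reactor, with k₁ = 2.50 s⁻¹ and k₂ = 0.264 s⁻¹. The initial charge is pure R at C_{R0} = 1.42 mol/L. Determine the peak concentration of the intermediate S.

Evaluating C_S at t_opt = ln(k₂/k₁)/(k₂−k₁) gives C_{S,max}/C_{R0} = (k₁/k₂)^[k₂/(k₂−k₁)].
= (2.50/0.264)^(0.264/(0.264−2.50)) = (9.470)^(-0.1181) = 0.7669.
C_{S,max} = 0.7669×1.42 = 1.09 mol/L.

1.09 mol/L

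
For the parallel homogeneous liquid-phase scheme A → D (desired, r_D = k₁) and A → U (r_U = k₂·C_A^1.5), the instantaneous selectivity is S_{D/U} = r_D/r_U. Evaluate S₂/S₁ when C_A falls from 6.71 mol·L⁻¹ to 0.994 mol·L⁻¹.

S_{D/U} = (k₁/k₂)·C_A^-1.5, so S₂/S₁ = (C_{A,2}/C_{A,1})^-1.5.
= (0.994/6.71)^(-1.5) = (0.1481)^(-1.5) = 17.5.
Selectivity toward D rises as C_A falls — low-concentration operation is favoured.

17.5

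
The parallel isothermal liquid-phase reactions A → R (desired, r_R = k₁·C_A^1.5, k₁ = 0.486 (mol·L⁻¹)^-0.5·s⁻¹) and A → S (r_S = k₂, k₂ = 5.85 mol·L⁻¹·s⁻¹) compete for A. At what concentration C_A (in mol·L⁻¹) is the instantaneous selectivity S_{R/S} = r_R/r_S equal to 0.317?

2.44 mol·L⁻¹

S_{R/S} = (k₁/k₂)·C_A^1.5 ⇒ C_A = (S·k₂/k₁)^(1/1.5).
= (0.317×5.85/0.486)^(0.6667) = (3.816)^(0.6667) = 2.44 mol·L⁻¹.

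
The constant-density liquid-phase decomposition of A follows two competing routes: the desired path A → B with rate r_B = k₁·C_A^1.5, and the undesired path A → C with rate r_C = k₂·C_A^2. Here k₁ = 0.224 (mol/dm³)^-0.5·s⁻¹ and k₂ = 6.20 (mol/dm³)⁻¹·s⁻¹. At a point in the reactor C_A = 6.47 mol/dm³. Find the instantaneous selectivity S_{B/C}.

S_{B/C} = r_B/r_C = (k₁·C_A^1.5)/(k₂·C_A^2) = (k₁/k₂)·C_A^-0.5.
= (0.224×6.470^1.5) / (6.20×6.470^2) = 3.686/259.5 = 0.0142.

0.0142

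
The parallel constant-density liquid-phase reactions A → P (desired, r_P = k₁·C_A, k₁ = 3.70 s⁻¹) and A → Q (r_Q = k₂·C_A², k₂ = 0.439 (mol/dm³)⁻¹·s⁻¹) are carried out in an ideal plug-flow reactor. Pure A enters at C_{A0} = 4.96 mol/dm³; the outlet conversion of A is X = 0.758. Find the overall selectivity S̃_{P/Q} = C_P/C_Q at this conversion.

2.83

C_A = C_{A0}(1−X) = 1.200 mol/dm³.
Along a PFR/batch, dC_P/dC_A = −r_P/(r_P+r_Q) = −k₁/(k₁+k₂·C_A).
Integrating from C_{A0} to C_A: C_P = (3.70/0.439)·ln[(3.70+0.439·4.96)/(3.70+0.439·1.20)] = 8.428·ln(5.877/4.227) = 2.778 mol/dm³.
C_Q = (C_{A0}−C_A)−C_P = 0.9814 mol/dm³; S̃_{P/Q} = 2.778/0.9814 = 2.83.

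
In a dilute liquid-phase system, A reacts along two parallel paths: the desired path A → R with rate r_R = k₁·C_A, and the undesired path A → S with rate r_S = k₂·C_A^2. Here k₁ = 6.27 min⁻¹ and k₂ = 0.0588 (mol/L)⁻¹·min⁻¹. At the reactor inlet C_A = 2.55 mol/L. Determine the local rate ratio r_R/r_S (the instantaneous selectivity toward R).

S_{R/S} = r_R/r_S = (k₁·C_A)/(k₂·C_A^2) = (k₁/k₂)·C_A⁻¹.
= (6.27×2.550) / (0.0588×2.550^2) = 15.99/0.3823 = 41.8.

41.8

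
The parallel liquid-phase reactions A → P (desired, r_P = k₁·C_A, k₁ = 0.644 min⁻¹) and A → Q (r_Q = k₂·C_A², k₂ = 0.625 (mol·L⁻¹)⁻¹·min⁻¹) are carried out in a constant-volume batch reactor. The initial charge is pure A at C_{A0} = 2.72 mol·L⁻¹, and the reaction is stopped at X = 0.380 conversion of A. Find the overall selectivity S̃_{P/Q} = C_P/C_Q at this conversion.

0.474

C_A = C_{A0}(1−X) = 1.686 mol·L⁻¹.
Along a PFR/batch, dC_P/dC_A = −r_P/(r_P+r_Q) = −k₁/(k₁+k₂·C_A).
Integrating from C_{A0} to C_A: C_P = (0.644/0.625)·ln[(0.644+0.625·2.72)/(0.644+0.625·1.69)] = 1.030·ln(2.344/1.698) = 0.3322 mol·L⁻¹.
C_Q = (C_{A0}−C_A)−C_P = 0.7014 mol·L⁻¹; S̃_{P/Q} = 0.3322/0.7014 = 0.474.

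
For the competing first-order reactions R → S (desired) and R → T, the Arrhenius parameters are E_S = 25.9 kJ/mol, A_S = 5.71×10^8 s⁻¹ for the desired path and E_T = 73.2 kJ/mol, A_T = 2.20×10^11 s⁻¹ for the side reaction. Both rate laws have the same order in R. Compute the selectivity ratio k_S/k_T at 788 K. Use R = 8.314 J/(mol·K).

With equal orders, S_{S/T} = k_S/k_T = (A_S/A_T)·exp[(E_T−E_S)/(RT)].
(E_T−E_S)/(RT) = (73.2−25.9)×10³/(8.314×788) = 47300/6551 = 7.220.
k_S/k_T = (5.71×10^8/2.20×10^11)·exp(7.220) = 0.002595 × 1366 = 3.55.

3.55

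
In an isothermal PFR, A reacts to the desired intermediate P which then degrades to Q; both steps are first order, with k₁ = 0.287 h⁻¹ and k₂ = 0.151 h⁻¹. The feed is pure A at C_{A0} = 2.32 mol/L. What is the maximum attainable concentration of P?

At the optimum, C_{P,max}/C_{A0} = (k₁/k₂)^[k₂/(k₂−k₁)].
= (0.287/0.151)^(0.151/(0.151−0.287)) = (1.901)^(-1.110) = 0.4902.
C_{P,max} = 0.4902×2.32 = 1.14 mol/L.

1.14 mol/L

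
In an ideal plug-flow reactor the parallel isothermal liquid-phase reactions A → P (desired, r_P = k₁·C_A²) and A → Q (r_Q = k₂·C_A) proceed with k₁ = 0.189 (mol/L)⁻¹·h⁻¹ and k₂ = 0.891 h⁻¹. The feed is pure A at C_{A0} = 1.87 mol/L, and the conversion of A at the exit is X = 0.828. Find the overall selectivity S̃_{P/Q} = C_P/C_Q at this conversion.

C_A = C_{A0}(1−X) = 0.3216 mol/L.
Along a PFR/batch, dC_Q/dC_A = −r_Q/(r_P+r_Q) = −k₂/(k₂+k₁·C_A).
Integrating from C_{A0} to C_A: C_Q = (0.891/0.189)·ln[(0.891+0.189·1.87)/(0.891+0.189·0.322)] = 4.714·ln(1.244/0.9518) = 1.264 mol/L.
Then C_P = (C_{A0}−C_A) − C_Q = 1.548 − 1.264 = 0.2845 mol/L.
S̃_{P/Q} = C_P/C_Q = 0.2845/1.264 = 0.225.

0.225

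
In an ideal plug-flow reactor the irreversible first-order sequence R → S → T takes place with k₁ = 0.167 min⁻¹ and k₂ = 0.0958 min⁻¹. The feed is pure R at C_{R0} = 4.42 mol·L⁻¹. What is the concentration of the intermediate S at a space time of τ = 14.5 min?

Solving the coupled first-order balances gives C_S(τ) = [k₁/(k₂−k₁)]·C_{R0}·(e^(−k₁τ) − e^(−k₂τ)).
e^(−k₁τ) = e^(−0.167×14.5) = e^(−2.421) = 0.08879; e^(−k₂τ) = e^(−1.389) = 0.2493.
C_S = 0.167×4.42/(0.0958−0.167) × (0.08879−0.2493) = (-10.37)×(-0.1605) = 1.664 mol·L⁻¹.

1.66 mol·L⁻¹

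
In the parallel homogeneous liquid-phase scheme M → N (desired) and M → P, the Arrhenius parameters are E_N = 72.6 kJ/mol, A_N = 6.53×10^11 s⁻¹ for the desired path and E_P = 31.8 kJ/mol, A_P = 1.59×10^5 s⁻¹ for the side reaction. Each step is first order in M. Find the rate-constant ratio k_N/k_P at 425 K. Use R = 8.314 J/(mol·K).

With equal orders, S_{N/P} = k_N/k_P = (A_N/A_P)·exp[(E_P−E_N)/(RT)].
(E_P−E_N)/(RT) = (31.8−72.6)×10³/(8.314×425) = -40800/3533 = -11.55.
k_N/k_P = (6.53×10^11/1.59×10^5)·exp(-11.55) = 4.107×10^6 × 9.667×10^-6 = 39.7.

39.7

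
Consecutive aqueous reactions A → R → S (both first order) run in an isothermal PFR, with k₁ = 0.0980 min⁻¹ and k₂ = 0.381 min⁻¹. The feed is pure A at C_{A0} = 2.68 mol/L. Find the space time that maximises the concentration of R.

Setting dC_R/dτ = 0 gives τ_opt = ln(k₂/k₁)/(k₂−k₁).
= ln(0.381/0.0980)/(0.381−0.0980) = ln(3.888)/0.2830 = 1.358/0.2830 = 4.80 min.

4.80 min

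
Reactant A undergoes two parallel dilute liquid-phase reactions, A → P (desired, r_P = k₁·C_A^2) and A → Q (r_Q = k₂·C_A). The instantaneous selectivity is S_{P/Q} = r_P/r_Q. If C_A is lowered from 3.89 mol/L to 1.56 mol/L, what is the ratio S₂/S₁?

S_{P/Q} = (k₁/k₂)·C_A, so S₂/S₁ = (C_{A,2}/C_{A,1}).
= 1.56/3.89 = 0.401.
Selectivity toward P falls as C_A falls — high-concentration operation is favoured.

0.401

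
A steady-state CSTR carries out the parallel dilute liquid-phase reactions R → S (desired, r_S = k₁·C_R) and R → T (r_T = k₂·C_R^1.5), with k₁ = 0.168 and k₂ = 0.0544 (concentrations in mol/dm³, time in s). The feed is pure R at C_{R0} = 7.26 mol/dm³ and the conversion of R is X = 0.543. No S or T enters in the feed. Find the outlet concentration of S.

2.48 mol/dm³

Exit C_R = C_{R0}(1−X) = 7.26×0.457 = 3.318 mol/dm³.
A CSTR operates uniformly at the exit composition, giving r_S = 0.5574 and r_T = 0.3288 (each k·C_R^n at C_R = 3.318).
Fraction of consumed R going to S: r_S/(r_S+r_T) = 0.6290.
C_S = 0.6290·C_{R0}·X = 0.6290×7.26×0.543 = 2.48 mol/dm³.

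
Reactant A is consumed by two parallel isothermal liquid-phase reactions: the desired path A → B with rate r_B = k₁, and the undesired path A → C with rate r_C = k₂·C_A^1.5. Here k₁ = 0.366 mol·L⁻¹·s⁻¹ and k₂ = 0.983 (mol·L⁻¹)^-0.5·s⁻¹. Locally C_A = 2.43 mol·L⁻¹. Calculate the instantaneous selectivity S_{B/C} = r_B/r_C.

0.0983

S_{B/C} = r_B/r_C = (k₁)/(k₂·C_A^1.5) = (k₁/k₂)·C_A^-1.5.
= (0.366) / (0.983×2.430^1.5) = 0.3660/3.724 = 0.0983.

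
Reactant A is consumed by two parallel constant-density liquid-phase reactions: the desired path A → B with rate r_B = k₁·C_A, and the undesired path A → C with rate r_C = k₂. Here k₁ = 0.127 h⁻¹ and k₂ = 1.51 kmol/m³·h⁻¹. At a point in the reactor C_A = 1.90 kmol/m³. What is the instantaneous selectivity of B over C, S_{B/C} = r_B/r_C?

S_{B/C} = r_B/r_C = (k₁·C_A)/(k₂) = (k₁/k₂)·C_A.
= (0.127×1.900) / (1.51) = 0.2413/1.510 = 0.160.
Since the desired path is higher order in A, keeping C_A high (PFR or concentrated feed) favours B.

0.160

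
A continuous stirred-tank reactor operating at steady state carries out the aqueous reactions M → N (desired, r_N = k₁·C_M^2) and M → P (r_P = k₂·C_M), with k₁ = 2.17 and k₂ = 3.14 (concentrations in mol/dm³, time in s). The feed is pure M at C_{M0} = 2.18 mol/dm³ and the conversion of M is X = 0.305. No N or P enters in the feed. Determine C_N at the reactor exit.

Exit C_M = C_{M0}(1−X) = 2.18×0.695 = 1.515 mol/dm³.
Rates in a CSTR are evaluated at the outlet concentration: r_N = 2.17×1.515^2 = 4.981, r_P = 3.14×1.515 = 4.757.
Fraction of consumed M going to N: r_N/(r_N+r_P) = 0.5115.
C_N = 0.5115·C_{M0}·X = 0.5115×2.18×0.305 = 0.340 mol/dm³.

0.340 mol/dm³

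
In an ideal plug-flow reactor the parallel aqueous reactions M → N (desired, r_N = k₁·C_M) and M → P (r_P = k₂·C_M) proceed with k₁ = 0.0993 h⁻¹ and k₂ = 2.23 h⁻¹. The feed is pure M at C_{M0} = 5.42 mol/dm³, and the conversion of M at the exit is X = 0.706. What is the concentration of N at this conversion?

0.163 mol/dm³

C_M = C_{M0}(1−X) = 1.593 mol/dm³.
Both paths are first order in M, so the instantaneous fraction to N is constant: dC_N/d(−C_M) = k₁/(k₁+k₂) = 0.04263.
C_N = 0.04263·(C_{M0}−C_M) = 0.04263×3.827 = 0.163 mol/dm³.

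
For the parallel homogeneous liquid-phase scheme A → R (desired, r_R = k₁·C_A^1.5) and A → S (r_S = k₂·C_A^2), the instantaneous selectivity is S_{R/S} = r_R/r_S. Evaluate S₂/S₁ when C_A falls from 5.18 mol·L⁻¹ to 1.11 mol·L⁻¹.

2.16

S_{R/S} = (k₁/k₂)·C_A^-0.5, so S₂/S₁ = (C_{A,2}/C_{A,1})^-0.5.
= (1.11/5.18)^(-0.5) = (0.2143)^(-0.5) = 2.16.
Selectivity toward R rises as C_A falls — low-concentration operation is favoured.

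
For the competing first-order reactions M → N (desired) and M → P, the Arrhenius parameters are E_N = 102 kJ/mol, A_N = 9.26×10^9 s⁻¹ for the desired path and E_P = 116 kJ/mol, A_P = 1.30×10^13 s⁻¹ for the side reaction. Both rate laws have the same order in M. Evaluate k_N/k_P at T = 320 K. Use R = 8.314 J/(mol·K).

k_N/k_P = (A_N/A_P)·exp[−(E_N−E_P)/(RT)] = (A_N/A_P)·exp[(E_P−E_N)/(RT)].
(E_P−E_N)/(RT) = (116−102)×10³/(8.314×320) = 14000/2660 = 5.262.
k_N/k_P = (9.26×10^9/1.30×10^13)·exp(5.262) = 7.123×10^-4 × 192.9 = 0.137.

0.137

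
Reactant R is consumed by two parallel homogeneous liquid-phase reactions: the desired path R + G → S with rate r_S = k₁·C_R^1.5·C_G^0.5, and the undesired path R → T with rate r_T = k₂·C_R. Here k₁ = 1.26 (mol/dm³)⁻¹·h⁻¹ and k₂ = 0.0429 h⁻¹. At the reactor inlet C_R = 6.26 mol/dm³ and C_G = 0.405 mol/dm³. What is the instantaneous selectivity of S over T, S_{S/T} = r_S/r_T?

46.8

S_{S/T} = r_S/r_T = (k₁·C_R^1.5·C_G^0.5)/(k₂·C_R) = (k₁/k₂)·C_R^0.5·C_G^0.5.
= (1.26×6.260^1.5×0.4050^0.5) / (0.0429×6.260) = 12.56/0.2686 = 46.8.
Since the desired path is higher order in R, keeping C_R high (PFR or concentrated feed) favours S.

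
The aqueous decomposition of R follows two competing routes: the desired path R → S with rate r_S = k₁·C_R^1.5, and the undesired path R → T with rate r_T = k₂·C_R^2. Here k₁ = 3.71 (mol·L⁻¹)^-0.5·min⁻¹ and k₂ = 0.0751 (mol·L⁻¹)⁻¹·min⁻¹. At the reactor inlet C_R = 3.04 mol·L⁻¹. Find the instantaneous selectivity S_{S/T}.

28.3

S_{S/T} = r_S/r_T = (k₁·C_R^1.5)/(k₂·C_R^2) = (k₁/k₂)·C_R^-0.5.
= (3.71×3.040^1.5) / (0.0751×3.040^2) = 19.66/0.6940 = 28.3.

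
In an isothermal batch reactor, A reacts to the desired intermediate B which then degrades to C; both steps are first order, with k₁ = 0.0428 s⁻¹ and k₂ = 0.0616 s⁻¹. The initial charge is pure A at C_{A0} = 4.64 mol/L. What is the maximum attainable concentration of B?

Evaluating C_B at t_opt = ln(k₂/k₁)/(k₂−k₁) gives C_{B,max}/C_{A0} = (k₁/k₂)^[k₂/(k₂−k₁)].
= (0.0428/0.0616)^(0.0616/(0.0616−0.0428)) = (0.6948)^(3.277) = 0.3033.
C_{B,max} = 0.3033×4.64 = 1.41 mol/L.

1.41 mol/L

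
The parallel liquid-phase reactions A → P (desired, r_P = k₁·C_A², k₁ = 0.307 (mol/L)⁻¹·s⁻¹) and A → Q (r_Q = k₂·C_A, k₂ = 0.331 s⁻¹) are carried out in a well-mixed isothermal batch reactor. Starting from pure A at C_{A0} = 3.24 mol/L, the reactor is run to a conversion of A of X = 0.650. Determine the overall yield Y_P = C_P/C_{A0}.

C_A = C_{A0}(1−X) = 1.134 mol/L.
Along a PFR/batch, dC_Q/dC_A = −r_Q/(r_P+r_Q) = −k₂/(k₂+k₁·C_A).
Integrating from C_{A0} to C_A: C_Q = (0.331/0.307)·ln[(0.331+0.307·3.24)/(0.331+0.307·1.13)] = 1.078·ln(1.326/0.6791) = 0.7211 mol/L.
Then C_P = (C_{A0}−C_A) − C_Q = 2.106 − 0.7211 = 1.385 mol/L.
Y_P = C_P/C_{A0} = 1.385/3.24 = 0.427.

0.427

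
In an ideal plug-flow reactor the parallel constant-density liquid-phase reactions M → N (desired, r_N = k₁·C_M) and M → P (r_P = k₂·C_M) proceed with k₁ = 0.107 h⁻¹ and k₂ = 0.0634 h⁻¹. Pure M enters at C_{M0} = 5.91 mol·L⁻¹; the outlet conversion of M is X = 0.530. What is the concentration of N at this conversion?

1.97 mol·L⁻¹

C_M = C_{M0}(1−X) = 2.778 mol·L⁻¹.
Both paths are first order in M, so the instantaneous fraction to N is constant: dC_N/d(−C_M) = k₁/(k₁+k₂) = 0.6279.
C_N = 0.6279·(C_{M0}−C_M) = 0.6279×3.132 = 1.97 mol·L⁻¹.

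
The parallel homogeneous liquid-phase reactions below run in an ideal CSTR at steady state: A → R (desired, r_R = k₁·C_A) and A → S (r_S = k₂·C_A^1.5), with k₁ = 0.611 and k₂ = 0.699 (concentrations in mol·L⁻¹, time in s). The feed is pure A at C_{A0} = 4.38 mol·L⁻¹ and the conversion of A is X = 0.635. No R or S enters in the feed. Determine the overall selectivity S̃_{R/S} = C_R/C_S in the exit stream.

0.691

Exit C_A = C_{A0}(1−X) = 4.38×0.365 = 1.599 mol·L⁻¹.
A CSTR operates uniformly at the exit composition, giving r_R = 0.9768 and r_S = 1.413 (each k·C_A^n at C_A = 1.599).
Overall selectivity = C_R/C_S = r_Rτ/(r_Sτ) = r_R/r_S = 0.691.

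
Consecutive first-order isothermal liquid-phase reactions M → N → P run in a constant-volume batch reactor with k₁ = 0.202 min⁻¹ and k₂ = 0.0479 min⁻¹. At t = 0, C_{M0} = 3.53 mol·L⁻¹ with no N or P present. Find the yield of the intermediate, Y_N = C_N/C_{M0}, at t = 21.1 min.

The intermediate concentration in a first-order A→B→C sequence is C_N = k₁C_{M0}(e^(−k₁t) − e^(−k₂t))/(k₂−k₁).
e^(−k₁t) = e^(−0.202×21.1) = e^(−4.262) = 0.01409; e^(−k₂t) = e^(−1.011) = 0.3640.
C_N = 0.202×3.53/(0.0479−0.202) × (0.01409−0.3640) = (-4.627)×(-0.3499) = 1.619 mol·L⁻¹.
Y_N = C_N/C_{M0} = 1.619/3.53 = 0.459.

0.459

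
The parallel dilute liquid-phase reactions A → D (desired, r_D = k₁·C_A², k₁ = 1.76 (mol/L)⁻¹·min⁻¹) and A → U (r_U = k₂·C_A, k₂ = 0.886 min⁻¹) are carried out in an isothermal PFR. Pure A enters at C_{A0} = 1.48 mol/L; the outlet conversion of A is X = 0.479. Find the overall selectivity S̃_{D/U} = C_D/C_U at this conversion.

2.18

C_A = C_{A0}(1−X) = 0.7711 mol/L.
Along a PFR/batch, dC_U/dC_A = −r_U/(r_D+r_U) = −k₂/(k₂+k₁·C_A).
Integrating from C_{A0} to C_A: C_U = (0.886/1.76)·ln[(0.886+1.76·1.48)/(0.886+1.76·0.771)] = 0.5034·ln(3.491/2.243) = 0.2226 mol/L.
Then C_D = (C_{A0}−C_A) − C_U = 0.7089 − 0.2226 = 0.4863 mol/L.
S̃_{D/U} = C_D/C_U = 0.4863/0.2226 = 2.18.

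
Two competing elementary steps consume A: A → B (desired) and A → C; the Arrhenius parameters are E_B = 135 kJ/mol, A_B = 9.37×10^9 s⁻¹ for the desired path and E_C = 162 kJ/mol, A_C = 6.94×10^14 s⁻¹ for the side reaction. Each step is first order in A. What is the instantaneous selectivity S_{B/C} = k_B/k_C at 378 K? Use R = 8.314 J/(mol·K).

0.0727

With equal orders, S_{B/C} = k_B/k_C = (A_B/A_C)·exp[(E_C−E_B)/(RT)].
(E_C−E_B)/(RT) = (162−135)×10³/(8.314×378) = 27000/3143 = 8.591.
k_B/k_C = (9.37×10^9/6.94×10^14)·exp(8.591) = 1.350×10^-5 × 5385 = 0.0727.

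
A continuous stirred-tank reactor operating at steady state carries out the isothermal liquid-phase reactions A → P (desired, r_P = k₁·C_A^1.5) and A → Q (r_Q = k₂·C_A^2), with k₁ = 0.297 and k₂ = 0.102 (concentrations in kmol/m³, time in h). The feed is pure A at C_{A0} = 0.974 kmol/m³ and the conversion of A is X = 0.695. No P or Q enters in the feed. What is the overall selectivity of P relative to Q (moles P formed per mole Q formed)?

Exit C_A = C_{A0}(1−X) = 0.974×0.305 = 0.2971 kmol/m³.
In a CSTR the entire volume is at exit conditions, so r_P = 0.297×0.2971^1.5 = 0.04809 and r_Q = 0.102×0.2971^2 = 0.009002.
Overall selectivity = C_P/C_Q = r_Pτ/(r_Qτ) = r_P/r_Q = 5.34.

5.34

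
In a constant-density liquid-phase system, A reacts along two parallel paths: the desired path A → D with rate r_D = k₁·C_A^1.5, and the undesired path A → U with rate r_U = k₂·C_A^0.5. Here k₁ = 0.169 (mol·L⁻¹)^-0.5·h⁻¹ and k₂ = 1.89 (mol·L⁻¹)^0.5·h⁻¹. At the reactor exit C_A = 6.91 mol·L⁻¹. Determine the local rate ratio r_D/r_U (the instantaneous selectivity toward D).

0.618

S_{D/U} = r_D/r_U = (k₁·C_A^1.5)/(k₂·C_A^0.5) = (k₁/k₂)·C_A.
= (0.169×6.910^1.5) / (1.89×6.910^0.5) = 3.070/4.968 = 0.618.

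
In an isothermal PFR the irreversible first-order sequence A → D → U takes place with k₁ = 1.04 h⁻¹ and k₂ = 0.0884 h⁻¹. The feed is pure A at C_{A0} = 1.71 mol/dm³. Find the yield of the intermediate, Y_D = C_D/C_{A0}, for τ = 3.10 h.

The intermediate concentration in a first-order A→B→C sequence is C_D = k₁C_{A0}(e^(−k₁τ) − e^(−k₂τ))/(k₂−k₁).
e^(−k₁τ) = e^(−1.04×3.10) = e^(−3.224) = 0.03980; e^(−k₂τ) = e^(−0.2740) = 0.7603.
C_D = 1.04×1.71/(0.0884−1.04) × (0.03980−0.7603) = (-1.869)×(-0.7205) = 1.347 mol/dm³.
Y_D = C_D/C_{A0} = 1.347/1.71 = 0.787.

0.787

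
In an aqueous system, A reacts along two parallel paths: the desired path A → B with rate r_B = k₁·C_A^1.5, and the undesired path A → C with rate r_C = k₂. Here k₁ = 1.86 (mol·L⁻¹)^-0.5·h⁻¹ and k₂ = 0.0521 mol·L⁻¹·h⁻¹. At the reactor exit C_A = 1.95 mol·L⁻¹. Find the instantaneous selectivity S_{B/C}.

97.2

S_{B/C} = r_B/r_C = (k₁·C_A^1.5)/(k₂) = (k₁/k₂)·C_A^1.5.
= (1.86×1.950^1.5) / (0.0521) = 5.065/0.05210 = 97.2.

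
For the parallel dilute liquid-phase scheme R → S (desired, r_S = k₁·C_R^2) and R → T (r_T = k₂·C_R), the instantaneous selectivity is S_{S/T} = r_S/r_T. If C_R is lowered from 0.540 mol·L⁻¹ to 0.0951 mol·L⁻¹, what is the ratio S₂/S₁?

S_{S/T} = (k₁/k₂)·C_R, so S₂/S₁ = (C_{R,2}/C_{R,1}).
= 0.0951/0.540 = 0.176.
Selectivity toward S falls as C_R falls — high-concentration operation is favoured.

0.176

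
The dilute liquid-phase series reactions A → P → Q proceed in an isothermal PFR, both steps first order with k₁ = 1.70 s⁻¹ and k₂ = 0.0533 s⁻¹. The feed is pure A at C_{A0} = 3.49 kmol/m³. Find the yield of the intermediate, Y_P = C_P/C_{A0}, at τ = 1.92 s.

The intermediate concentration in a first-order A→B→C sequence is C_P = k₁C_{A0}(e^(−k₁τ) − e^(−k₂τ))/(k₂−k₁).
e^(−k₁τ) = e^(−1.70×1.92) = e^(−3.264) = 0.03824; e^(−k₂τ) = e^(−0.1023) = 0.9027.
C_P = 1.70×3.49/(0.0533−1.70) × (0.03824−0.9027) = (-3.603)×(-0.8645) = 3.115 kmol/m³.
Y_P = C_P/C_{A0} = 3.115/3.49 = 0.892.

0.892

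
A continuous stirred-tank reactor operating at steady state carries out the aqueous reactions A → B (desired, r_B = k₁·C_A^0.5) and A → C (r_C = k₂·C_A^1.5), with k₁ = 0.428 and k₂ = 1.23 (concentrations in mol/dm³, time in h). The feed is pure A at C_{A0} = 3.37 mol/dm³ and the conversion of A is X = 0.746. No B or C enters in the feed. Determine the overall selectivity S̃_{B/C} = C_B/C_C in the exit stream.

0.407

Exit C_A = C_{A0}(1−X) = 3.37×0.254 = 0.8560 mol/dm³.
In a CSTR the entire volume is at exit conditions, so r_B = 0.428×0.8560^0.5 = 0.3960 and r_C = 1.23×0.8560^1.5 = 0.9741.
Overall selectivity = C_B/C_C = r_Bτ/(r_Cτ) = r_B/r_C = 0.407.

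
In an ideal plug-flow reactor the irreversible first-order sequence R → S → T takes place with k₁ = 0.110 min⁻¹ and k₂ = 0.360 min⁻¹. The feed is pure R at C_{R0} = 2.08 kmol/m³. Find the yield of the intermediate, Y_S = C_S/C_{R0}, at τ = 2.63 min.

0.159

For first-order series with pure R initially, C_S(τ) = k₁C_{R0}/(k₂−k₁)·(e^(−k₁τ) − e^(−k₂τ)).
e^(−k₁τ) = e^(−0.110×2.63) = e^(−0.2893) = 0.7488; e^(−k₂τ) = e^(−0.9468) = 0.3880.
C_S = 0.110×2.08/(0.360−0.110) × (0.7488−0.3880) = 0.9152×0.3608 = 0.3302 kmol/m³.
Y_S = C_S/C_{R0} = 0.3302/2.08 = 0.159.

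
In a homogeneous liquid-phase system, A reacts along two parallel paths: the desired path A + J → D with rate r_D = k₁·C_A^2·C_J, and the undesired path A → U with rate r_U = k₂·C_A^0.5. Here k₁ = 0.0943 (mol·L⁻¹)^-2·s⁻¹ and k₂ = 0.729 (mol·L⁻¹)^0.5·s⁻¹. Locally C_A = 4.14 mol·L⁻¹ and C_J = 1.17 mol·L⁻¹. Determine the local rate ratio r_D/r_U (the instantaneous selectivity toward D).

S_{D/U} = r_D/r_U = (k₁·C_A^2·C_J)/(k₂·C_A^0.5) = (k₁/k₂)·C_A^1.5·C_J.
= (0.0943×4.140^2×1.170) / (0.729×4.140^0.5) = 1.891/1.483 = 1.27.
Since the desired path is higher order in A, keeping C_A high (PFR or concentrated feed) favours D.

1.27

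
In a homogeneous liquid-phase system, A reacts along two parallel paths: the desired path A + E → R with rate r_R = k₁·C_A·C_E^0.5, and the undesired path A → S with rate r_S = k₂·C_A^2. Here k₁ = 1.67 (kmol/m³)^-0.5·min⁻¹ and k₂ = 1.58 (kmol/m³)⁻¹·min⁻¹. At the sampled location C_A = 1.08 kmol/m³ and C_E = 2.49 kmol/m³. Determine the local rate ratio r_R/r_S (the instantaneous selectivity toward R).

S_{R/S} = r_R/r_S = (k₁·C_A·C_E^0.5)/(k₂·C_A^2) = (k₁/k₂)·C_A⁻¹·C_E^0.5.
= (1.67×1.080×2.490^0.5) / (1.58×1.080^2) = 2.846/1.843 = 1.54.
The undesired path is higher order in A, so low C_A (CSTR or dilute feed) favours R.

1.54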